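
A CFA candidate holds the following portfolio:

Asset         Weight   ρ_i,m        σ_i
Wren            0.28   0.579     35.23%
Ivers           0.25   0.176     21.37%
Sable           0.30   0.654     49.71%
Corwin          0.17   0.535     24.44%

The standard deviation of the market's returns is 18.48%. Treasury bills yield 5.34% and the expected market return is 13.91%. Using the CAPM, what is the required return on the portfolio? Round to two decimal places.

β_Wren = 0.579 × 35.23% / 18.48% = 1.1038
β_Ivers = 0.176 × 21.37% / 18.48% = 0.2035
β_Sable = 0.654 × 49.71% / 18.48% = 1.7592
β_Corwin = 0.535 × 24.44% / 18.48% = 0.7075
β_P = Σ w_i β_i = 0.28×1.1038 + 0.25×0.2035 + 0.30×1.7592 + 0.17×0.7075 = 1.0080
MRP = 13.91% − 5.34% = 8.57%
E(R_P) = R_f + β_P × MRP = 5.34% + 1.0080 × 8.57% = 13.98%

13.98%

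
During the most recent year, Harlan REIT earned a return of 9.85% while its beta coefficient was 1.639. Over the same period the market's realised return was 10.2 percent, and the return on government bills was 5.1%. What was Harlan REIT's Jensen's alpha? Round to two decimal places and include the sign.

-3.61%

Market excess return = 10.2% − 5.1% = 5.10%
CAPM benchmark = R_f + β(R_m − R_f) = 5.1% + 1.639 × 5.1% = 13.4589%
α = actual − benchmark = 9.85% − 13.4589% = -3.61%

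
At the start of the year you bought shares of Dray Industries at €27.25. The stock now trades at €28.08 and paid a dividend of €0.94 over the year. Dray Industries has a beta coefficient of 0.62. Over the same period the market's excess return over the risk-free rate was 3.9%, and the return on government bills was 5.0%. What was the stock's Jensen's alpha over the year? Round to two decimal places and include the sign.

Realised HPR = (P1 + D1 − P0) / P0 = (28.08 + 0.94 − 27.25) / 27.25 = 1.77 / 27.25 = 6.4954%
CAPM required = R_f + β·MRP = 5.0% + 0.62 × 3.9% = 7.4180%
α = realised − required = 6.4954% − 7.4180% = -0.92%

-0.92%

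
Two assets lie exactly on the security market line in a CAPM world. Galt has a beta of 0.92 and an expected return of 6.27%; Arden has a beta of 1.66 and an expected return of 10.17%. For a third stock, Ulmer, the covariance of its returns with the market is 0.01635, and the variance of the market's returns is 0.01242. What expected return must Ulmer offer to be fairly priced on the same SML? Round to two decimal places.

MRP = (10.17% − 6.27%) / (1.66 − 0.92) = 5.2703%
R_f = 6.27% − 0.92 × 5.2703% = 1.4213%
β_Ulmer = Cov / Var(R_m) = 0.01635 / 0.01242 = 1.3164
E(R_Ulmer) = R_f + β × MRP = 1.4213% + 1.3164 × 5.2703% = 8.36%

8.36%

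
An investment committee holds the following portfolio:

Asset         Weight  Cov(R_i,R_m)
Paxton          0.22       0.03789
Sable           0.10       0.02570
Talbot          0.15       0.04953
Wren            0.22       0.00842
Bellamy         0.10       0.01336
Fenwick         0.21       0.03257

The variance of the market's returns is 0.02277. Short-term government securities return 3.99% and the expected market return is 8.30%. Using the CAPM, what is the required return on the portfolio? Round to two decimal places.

9.36%

β_Paxton = 0.03789 / 0.02277 = 1.6640
β_Sable = 0.02570 / 0.02277 = 1.1287
β_Talbot = 0.04953 / 0.02277 = 2.1752
β_Wren = 0.00842 / 0.02277 = 0.3698
β_Bellamy = 0.01336 / 0.02277 = 0.5867
β_Fenwick = 0.03257 / 0.02277 = 1.4304
β_P = Σ w_i β_i = 0.22×1.6640 + 0.10×1.1287 + 0.15×2.1752 + 0.22×0.3698 + 0.10×0.5867 + 0.21×1.4304 = 1.2456
MRP = 8.30% − 3.99% = 4.31%
E(R_P) = R_f + β_P × MRP = 3.99% + 1.2456 × 4.31% = 9.36%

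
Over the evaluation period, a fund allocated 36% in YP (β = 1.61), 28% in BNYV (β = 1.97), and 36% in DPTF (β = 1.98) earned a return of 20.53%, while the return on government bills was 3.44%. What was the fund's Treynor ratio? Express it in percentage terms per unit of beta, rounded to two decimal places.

9.27%

β_P = 0.36×1.61 + 0.28×1.97 + 0.36×1.98 = 1.8440
Treynor = (R_P − R_f) / β_P = (20.53% − 3.44%) / 1.8440 = 17.09% / 1.8440 = 9.27%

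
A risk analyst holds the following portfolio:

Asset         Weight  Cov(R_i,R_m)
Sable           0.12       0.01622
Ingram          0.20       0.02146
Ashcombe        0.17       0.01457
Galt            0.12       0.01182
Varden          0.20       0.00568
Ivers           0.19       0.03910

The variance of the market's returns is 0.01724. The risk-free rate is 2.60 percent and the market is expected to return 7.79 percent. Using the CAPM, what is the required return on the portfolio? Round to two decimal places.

β_Sable = 0.01622 / 0.01724 = 0.9408
β_Ingram = 0.02146 / 0.01724 = 1.2448
β_Ashcombe = 0.01457 / 0.01724 = 0.8451
β_Galt = 0.01182 / 0.01724 = 0.6856
β_Varden = 0.00568 / 0.01724 = 0.3295
β_Ivers = 0.03910 / 0.01724 = 2.2680
β_P = Σ w_i β_i = 0.12×0.9408 + 0.20×1.2448 + 0.17×0.8451 + 0.12×0.6856 + 0.20×0.3295 + 0.19×2.2680 = 1.0846
MRP = 7.79% − 2.60% = 5.19%
E(R_P) = R_f + β_P × MRP = 2.60% + 1.0846 × 5.19% = 8.23%

8.23%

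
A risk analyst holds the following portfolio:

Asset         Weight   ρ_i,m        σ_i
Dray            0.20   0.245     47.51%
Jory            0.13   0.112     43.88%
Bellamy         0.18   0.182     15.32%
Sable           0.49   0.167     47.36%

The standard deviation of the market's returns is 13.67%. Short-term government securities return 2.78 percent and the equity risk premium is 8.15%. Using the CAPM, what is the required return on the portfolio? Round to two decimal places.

7.16%

β_Dray = 0.245 × 47.51% / 13.67% = 0.8515
β_Jory = 0.112 × 43.88% / 13.67% = 0.3595
β_Bellamy = 0.182 × 15.32% / 13.67% = 0.2040
β_Sable = 0.167 × 47.36% / 13.67% = 0.5786
β_P = Σ w_i β_i = 0.20×0.8515 + 0.13×0.3595 + 0.18×0.2040 + 0.49×0.5786 = 0.5373
E(R_P) = R_f + β_P × MRP = 2.78% + 0.5373 × 8.15% = 7.16%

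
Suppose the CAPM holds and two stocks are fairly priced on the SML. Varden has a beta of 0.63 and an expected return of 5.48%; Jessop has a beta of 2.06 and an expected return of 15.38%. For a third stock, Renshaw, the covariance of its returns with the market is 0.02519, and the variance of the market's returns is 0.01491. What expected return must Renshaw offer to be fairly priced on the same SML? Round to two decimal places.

MRP = (15.38% − 5.48%) / (2.06 − 0.63) = 6.9231%
R_f = 5.48% − 0.63 × 6.9231% = 1.1184%
β_Renshaw = Cov / Var(R_m) = 0.02519 / 0.01491 = 1.6895
E(R_Renshaw) = R_f + β × MRP = 1.1184% + 1.6895 × 6.9231% = 12.81%

12.81%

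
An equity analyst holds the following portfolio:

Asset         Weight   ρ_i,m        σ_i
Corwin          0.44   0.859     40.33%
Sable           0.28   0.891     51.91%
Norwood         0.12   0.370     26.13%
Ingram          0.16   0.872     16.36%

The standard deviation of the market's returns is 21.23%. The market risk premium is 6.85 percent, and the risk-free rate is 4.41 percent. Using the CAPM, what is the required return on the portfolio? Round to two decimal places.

β_Corwin = 0.859 × 40.33% / 21.23% = 1.6318
β_Sable = 0.891 × 51.91% / 21.23% = 2.1786
β_Norwood = 0.370 × 26.13% / 21.23% = 0.4554
β_Ingram = 0.872 × 16.36% / 21.23% = 0.6720
β_P = Σ w_i β_i = 0.44×1.6318 + 0.28×2.1786 + 0.12×0.4554 + 0.16×0.6720 = 1.4902
E(R_P) = R_f + β_P × MRP = 4.41% + 1.4902 × 6.85% = 14.62%

14.62%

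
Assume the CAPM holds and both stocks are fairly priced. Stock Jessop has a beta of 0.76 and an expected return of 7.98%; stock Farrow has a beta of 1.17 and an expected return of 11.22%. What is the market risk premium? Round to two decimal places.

Both satisfy E(R) = R_f + β·MRP, so the slope of the SML is
MRP = (11.22% − 7.98%) / (1.17 − 0.76) = 3.24% / 0.41 = 7.9024%

7.90%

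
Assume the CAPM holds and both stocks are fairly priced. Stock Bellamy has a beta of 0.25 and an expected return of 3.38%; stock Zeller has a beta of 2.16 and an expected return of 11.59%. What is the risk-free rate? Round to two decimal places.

Both satisfy E(R) = R_f + β·MRP, so the slope of the SML is
MRP = (11.59% − 3.38%) / (2.16 − 0.25) = 8.21% / 1.91 = 4.2984%
R_f = E(R_Bellamy) − β_Bellamy·MRP = 3.38% − 0.25 × 4.2984% = 2.3054%

2.31%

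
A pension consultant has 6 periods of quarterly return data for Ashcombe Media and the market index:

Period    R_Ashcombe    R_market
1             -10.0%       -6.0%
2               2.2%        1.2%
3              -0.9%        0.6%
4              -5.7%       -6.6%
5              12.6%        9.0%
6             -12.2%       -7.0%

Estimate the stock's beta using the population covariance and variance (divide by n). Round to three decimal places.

1.401

Mean R_i = (-10.0 + 2.2 − 0.9 − 5.7 + 12.6 − 12.2) / 6 = -2.3333%
Mean R_m = (-6.0 + 1.2 + 0.6 − 6.6 + 9.0 − 7.0) / 6 = -1.4667%
Σ(R_i − R̄_i)(R_m − R̄_m) = 277.9867  ⇒  Cov = 277.9867 / 6 = 46.3311
Σ(R_m − R̄_m)² = 198.4533  ⇒  Var(R_m) = 198.4533 / 6 = 33.0756
β = Cov / Var(R_m) = 46.3311 / 33.0756 = 1.4008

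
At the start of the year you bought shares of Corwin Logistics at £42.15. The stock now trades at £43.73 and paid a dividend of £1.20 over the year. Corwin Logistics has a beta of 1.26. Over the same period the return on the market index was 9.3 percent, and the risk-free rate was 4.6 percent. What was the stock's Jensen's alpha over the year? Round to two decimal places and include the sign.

-3.93%

Realised HPR = (P1 + D1 − P0) / P0 = (43.73 + 1.20 − 42.15) / 42.15 = 2.78 / 42.15 = 6.5955%
MRP = 9.3% − 4.6% = 4.70%
CAPM required = R_f + β·MRP = 4.6% + 1.26 × 4.7% = 10.5220%
α = realised − required = 6.5955% − 10.5220% = -3.93%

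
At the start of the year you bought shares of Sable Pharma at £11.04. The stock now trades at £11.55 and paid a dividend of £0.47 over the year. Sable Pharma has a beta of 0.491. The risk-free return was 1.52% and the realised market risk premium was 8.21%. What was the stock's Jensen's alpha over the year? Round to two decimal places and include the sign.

+3.33%

Realised HPR = (P1 + D1 − P0) / P0 = (11.55 + 0.47 − 11.04) / 11.04 = 0.98 / 11.04 = 8.8768%
CAPM required = R_f + β·MRP = 1.52% + 0.491 × 8.21% = 5.55111%
α = realised − required = 8.8768% − 5.55111% = +3.33%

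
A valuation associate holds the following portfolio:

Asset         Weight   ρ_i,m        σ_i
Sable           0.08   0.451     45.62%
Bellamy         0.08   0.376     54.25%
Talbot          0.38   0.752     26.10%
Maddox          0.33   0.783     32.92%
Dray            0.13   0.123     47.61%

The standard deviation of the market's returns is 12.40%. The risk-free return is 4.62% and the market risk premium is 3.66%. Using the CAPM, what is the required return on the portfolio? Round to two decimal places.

β_Sable = 0.451 × 45.62% / 12.40% = 1.6592
β_Bellamy = 0.376 × 54.25% / 12.40% = 1.6450
β_Talbot = 0.752 × 26.10% / 12.40% = 1.5828
β_Maddox = 0.783 × 32.92% / 12.40% = 2.0787
β_Dray = 0.123 × 47.61% / 12.40% = 0.4723
β_P = Σ w_i β_i = 0.08×1.6592 + 0.08×1.6450 + 0.38×1.5828 + 0.33×2.0787 + 0.13×0.4723 = 1.6132
E(R_P) = R_f + β_P × MRP = 4.62% + 1.6132 × 3.66% = 10.52%

10.52%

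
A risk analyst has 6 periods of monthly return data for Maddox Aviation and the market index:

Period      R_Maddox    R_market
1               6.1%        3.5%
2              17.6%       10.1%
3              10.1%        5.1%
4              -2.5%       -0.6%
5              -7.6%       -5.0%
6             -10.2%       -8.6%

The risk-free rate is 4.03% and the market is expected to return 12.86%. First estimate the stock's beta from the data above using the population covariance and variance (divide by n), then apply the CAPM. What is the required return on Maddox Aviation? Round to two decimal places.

17.78%

Mean R_i = (6.1 + 17.6 + 10.1 − 2.5 − 7.6 − 10.2) / 6 = 2.2500%
Mean R_m = (3.5 + 10.1 + 5.1 − 0.6 − 5.0 − 8.6) / 6 = 0.7500%
Σ(R_i − R̄_i)(R_m − R̄_m) = 367.7150  ⇒  Cov = 367.7150 / 6 = 61.2858
Σ(R_m − R̄_m)² = 236.2150  ⇒  Var(R_m) = 236.2150 / 6 = 39.3692
β = Cov / Var(R_m) = 61.2858 / 39.3692 = 1.5567
MRP = 12.86% − 4.03% = 8.83%
E(R) = R_f + β × MRP = 4.03% + 1.5567 × 8.83% = 17.78%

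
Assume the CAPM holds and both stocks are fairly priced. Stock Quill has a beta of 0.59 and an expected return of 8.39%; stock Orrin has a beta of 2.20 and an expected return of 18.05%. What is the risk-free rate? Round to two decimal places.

Both satisfy E(R) = R_f + β·MRP, so the slope of the SML is
MRP = (18.05% − 8.39%) / (2.20 − 0.59) = 9.66% / 1.61 = 6.0000%
R_f = E(R_Quill) − β_Quill·MRP = 8.39% − 0.59 × 6.0000% = 4.8500%

4.85%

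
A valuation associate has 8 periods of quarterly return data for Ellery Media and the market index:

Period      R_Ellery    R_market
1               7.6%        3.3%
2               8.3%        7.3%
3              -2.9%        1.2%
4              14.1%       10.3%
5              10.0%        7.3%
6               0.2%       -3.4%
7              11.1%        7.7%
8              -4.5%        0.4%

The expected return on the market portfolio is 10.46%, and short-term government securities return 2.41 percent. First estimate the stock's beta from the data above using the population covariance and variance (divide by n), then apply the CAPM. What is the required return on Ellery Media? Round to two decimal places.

12.90%

Mean R_i = (7.6 + 8.3 − 2.9 + 14.1 + 10.0 + 0.2 + 11.1 − 4.5) / 8 = 5.4875%
Mean R_m = (3.3 + 7.3 + 1.2 + 10.3 + 7.3 − 3.4 + 7.7 + 0.4) / 8 = 4.2625%
Σ(R_i − R̄_i)(R_m − R̄_m) = 196.2863  ⇒  Cov = 196.2863 / 8 = 24.5358
Σ(R_m − R̄_m)² = 150.6588  ⇒  Var(R_m) = 150.6588 / 8 = 18.8324
β = Cov / Var(R_m) = 24.5358 / 18.8324 = 1.3029
MRP = 10.46% − 2.41% = 8.05%
E(R) = R_f + β × MRP = 2.41% + 1.3029 × 8.05% = 12.90%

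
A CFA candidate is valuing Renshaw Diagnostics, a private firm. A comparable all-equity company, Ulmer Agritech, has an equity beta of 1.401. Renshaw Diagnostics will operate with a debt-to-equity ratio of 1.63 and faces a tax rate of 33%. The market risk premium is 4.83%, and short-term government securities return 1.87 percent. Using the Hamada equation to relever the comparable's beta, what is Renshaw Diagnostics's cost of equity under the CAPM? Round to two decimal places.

β_L = β_U × [1 + (1 − t)(D/E)] = 1.401 × [1 + (1 − 0.33) × 1.63]
    = 1.401 × [1 + 0.67 × 1.63] = 1.401 × 2.0921 = 2.9310
E(R) = R_f + β_L × MRP = 1.87% + 2.9310 × 4.83% = 16.03%

16.03%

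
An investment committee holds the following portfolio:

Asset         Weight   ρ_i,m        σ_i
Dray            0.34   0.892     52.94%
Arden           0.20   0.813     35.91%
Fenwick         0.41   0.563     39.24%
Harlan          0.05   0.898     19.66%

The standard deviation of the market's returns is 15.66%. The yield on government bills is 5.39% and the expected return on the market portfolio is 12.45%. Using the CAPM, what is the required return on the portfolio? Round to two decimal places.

19.74%

β_Dray = 0.892 × 52.94% / 15.66% = 3.0155
β_Arden = 0.813 × 35.91% / 15.66% = 1.8643
β_Fenwick = 0.563 × 39.24% / 15.66% = 1.4107
β_Harlan = 0.898 × 19.66% / 15.66% = 1.1274
β_P = Σ w_i β_i = 0.34×3.0155 + 0.20×1.8643 + 0.41×1.4107 + 0.05×1.1274 = 2.0329
MRP = 12.45% − 5.39% = 7.06%
E(R_P) = R_f + β_P × MRP = 5.39% + 2.0329 × 7.06% = 19.74%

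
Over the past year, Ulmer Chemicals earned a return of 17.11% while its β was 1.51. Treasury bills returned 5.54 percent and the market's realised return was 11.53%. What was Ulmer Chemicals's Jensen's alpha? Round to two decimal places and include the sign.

+2.53%

Market excess return = 11.53% − 5.54% = 5.99%
CAPM benchmark = R_f + β(R_m − R_f) = 5.54% + 1.51 × 5.99% = 14.5849%
α = actual − benchmark = 17.11% − 14.5849% = +2.53%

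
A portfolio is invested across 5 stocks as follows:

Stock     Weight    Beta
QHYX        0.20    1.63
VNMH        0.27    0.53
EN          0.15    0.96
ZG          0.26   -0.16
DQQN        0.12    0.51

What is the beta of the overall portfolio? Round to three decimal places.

0.633

β_P = Σ w_i β_i = 0.20×1.63 + 0.27×0.53 + 0.15×0.96 + 0.26×-0.16 + 0.12×0.51 = 0.6327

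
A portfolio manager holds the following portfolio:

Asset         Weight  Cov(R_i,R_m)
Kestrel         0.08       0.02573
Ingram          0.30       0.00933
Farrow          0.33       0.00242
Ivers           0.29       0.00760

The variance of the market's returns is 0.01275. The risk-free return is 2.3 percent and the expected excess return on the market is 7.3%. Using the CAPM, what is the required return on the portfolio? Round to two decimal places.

6.80%

β_Kestrel = 0.02573 / 0.01275 = 2.0180
β_Ingram = 0.00933 / 0.01275 = 0.7318
β_Farrow = 0.00242 / 0.01275 = 0.1898
β_Ivers = 0.00760 / 0.01275 = 0.5961
β_P = Σ w_i β_i = 0.08×2.0180 + 0.30×0.7318 + 0.33×0.1898 + 0.29×0.5961 = 0.6165
E(R_P) = R_f + β_P × MRP = 2.3% + 0.6165 × 7.3% = 6.80%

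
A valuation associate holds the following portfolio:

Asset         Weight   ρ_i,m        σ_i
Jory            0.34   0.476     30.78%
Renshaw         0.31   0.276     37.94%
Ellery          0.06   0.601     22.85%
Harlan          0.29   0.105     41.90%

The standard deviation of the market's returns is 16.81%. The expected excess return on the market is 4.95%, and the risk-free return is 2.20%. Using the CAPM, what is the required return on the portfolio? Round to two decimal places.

β_Jory = 0.476 × 30.78% / 16.81% = 0.8716
β_Renshaw = 0.276 × 37.94% / 16.81% = 0.6229
β_Ellery = 0.601 × 22.85% / 16.81% = 0.8169
β_Harlan = 0.105 × 41.90% / 16.81% = 0.2617
β_P = Σ w_i β_i = 0.34×0.8716 + 0.31×0.6229 + 0.06×0.8169 + 0.29×0.2617 = 0.6144
E(R_P) = R_f + β_P × MRP = 2.20% + 0.6144 × 4.95% = 5.24%

5.24%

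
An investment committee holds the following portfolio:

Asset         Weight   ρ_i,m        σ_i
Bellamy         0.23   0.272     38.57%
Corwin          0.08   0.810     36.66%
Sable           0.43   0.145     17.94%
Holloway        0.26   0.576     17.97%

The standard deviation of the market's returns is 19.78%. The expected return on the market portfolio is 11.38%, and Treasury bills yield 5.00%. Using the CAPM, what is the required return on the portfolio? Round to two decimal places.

β_Bellamy = 0.272 × 38.57% / 19.78% = 0.5304
β_Corwin = 0.810 × 36.66% / 19.78% = 1.5012
β_Sable = 0.145 × 17.94% / 19.78% = 0.1315
β_Holloway = 0.576 × 17.97% / 19.78% = 0.5233
β_P = Σ w_i β_i = 0.23×0.5304 + 0.08×1.5012 + 0.43×0.1315 + 0.26×0.5233 = 0.4347
MRP = 11.38% − 5.00% = 6.38%
E(R_P) = R_f + β_P × MRP = 5.00% + 0.4347 × 6.38% = 7.77%

7.77%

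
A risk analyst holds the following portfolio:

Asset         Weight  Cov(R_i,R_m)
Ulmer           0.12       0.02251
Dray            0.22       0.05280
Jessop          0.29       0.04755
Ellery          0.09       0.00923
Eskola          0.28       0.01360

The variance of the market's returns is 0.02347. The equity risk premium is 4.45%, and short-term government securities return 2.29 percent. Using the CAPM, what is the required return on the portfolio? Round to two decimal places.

β_Ulmer = 0.02251 / 0.02347 = 0.9591
β_Dray = 0.05280 / 0.02347 = 2.2497
β_Jessop = 0.04755 / 0.02347 = 2.0260
β_Ellery = 0.00923 / 0.02347 = 0.3933
β_Eskola = 0.01360 / 0.02347 = 0.5795
β_P = Σ w_i β_i = 0.12×0.9591 + 0.22×2.2497 + 0.29×2.0260 + 0.09×0.3933 + 0.28×0.5795 = 1.3952
E(R_P) = R_f + β_P × MRP = 2.29% + 1.3952 × 4.45% = 8.50%

8.50%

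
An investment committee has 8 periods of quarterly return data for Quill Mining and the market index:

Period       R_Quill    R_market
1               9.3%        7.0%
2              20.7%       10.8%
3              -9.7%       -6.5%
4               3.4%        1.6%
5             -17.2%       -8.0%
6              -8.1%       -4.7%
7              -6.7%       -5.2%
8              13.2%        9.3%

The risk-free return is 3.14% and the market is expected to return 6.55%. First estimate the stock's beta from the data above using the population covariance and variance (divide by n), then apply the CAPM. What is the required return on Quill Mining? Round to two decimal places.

Mean R_i = (9.3 + 20.7 − 9.7 + 3.4 − 17.2 − 8.1 − 6.7 + 13.2) / 8 = 0.6125%
Mean R_m = (7.0 + 10.8 − 6.5 + 1.6 − 8.0 − 4.7 − 5.2 + 9.3) / 8 = 0.5375%
Σ(R_i − R̄_i)(R_m − R̄_m) = 687.7863  ⇒  Cov = 687.7863 / 8 = 85.9733
Σ(R_m − R̄_m)² = 407.7588  ⇒  Var(R_m) = 407.7588 / 8 = 50.9699
β = Cov / Var(R_m) = 85.9733 / 50.9699 = 1.6867
MRP = 6.55% − 3.14% = 3.41%
E(R) = R_f + β × MRP = 3.14% + 1.6867 × 3.41% = 8.89%

8.89%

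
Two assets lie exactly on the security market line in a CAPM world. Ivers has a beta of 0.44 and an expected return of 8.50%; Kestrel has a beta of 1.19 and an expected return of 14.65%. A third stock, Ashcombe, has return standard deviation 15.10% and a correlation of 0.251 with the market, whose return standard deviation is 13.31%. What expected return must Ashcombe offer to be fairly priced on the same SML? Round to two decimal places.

7.23%

MRP = (14.65% − 8.50%) / (1.19 − 0.44) = 8.2000%
R_f = 8.50% − 0.44 × 8.2000% = 4.8920%
β_Ashcombe = ρ·σ_i/σ_m = 0.251 × 15.10 / 13.31 = 0.2848
E(R_Ashcombe) = R_f + β × MRP = 4.8920% + 0.2848 × 8.2000% = 7.23%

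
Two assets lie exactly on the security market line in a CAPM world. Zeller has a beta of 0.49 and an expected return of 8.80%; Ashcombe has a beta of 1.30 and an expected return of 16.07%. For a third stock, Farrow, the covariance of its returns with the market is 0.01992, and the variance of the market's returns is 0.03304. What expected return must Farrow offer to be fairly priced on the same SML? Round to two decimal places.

MRP = (16.07% − 8.80%) / (1.30 − 0.49) = 8.9753%
R_f = 8.80% − 0.49 × 8.9753% = 4.4021%
β_Farrow = Cov / Var(R_m) = 0.01992 / 0.03304 = 0.6029
E(R_Farrow) = R_f + β × MRP = 4.4021% + 0.6029 × 8.9753% = 9.81%

9.81%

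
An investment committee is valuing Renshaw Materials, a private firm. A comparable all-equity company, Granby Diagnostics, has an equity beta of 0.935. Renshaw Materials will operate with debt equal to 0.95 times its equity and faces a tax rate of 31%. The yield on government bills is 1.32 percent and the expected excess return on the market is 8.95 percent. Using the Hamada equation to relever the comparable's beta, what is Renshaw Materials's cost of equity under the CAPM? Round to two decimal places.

15.17%

β_L = β_U × [1 + (1 − t)(D/E)] = 0.935 × [1 + (1 − 0.31) × 0.95]
    = 0.935 × [1 + 0.69 × 0.95] = 0.935 × 1.6555 = 1.5479
E(R) = R_f + β_L × MRP = 1.32% + 1.5479 × 8.95% = 15.17%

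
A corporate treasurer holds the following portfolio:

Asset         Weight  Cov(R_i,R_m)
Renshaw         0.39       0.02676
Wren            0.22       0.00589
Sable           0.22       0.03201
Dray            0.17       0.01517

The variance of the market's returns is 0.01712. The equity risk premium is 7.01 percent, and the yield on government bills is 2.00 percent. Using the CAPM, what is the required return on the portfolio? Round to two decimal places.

β_Renshaw = 0.02676 / 0.01712 = 1.5631
β_Wren = 0.00589 / 0.01712 = 0.3440
β_Sable = 0.03201 / 0.01712 = 1.8697
β_Dray = 0.01517 / 0.01712 = 0.8861
β_P = Σ w_i β_i = 0.39×1.5631 + 0.22×0.3440 + 0.22×1.8697 + 0.17×0.8861 = 1.2473
E(R_P) = R_f + β_P × MRP = 2.00% + 1.2473 × 7.01% = 10.74%

10.74%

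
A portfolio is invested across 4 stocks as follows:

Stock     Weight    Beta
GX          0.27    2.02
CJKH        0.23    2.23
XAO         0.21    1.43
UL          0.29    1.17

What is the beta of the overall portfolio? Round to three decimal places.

1.698

β_P = Σ w_i β_i = 0.27×2.02 + 0.23×2.23 + 0.21×1.43 + 0.29×1.17 = 1.6979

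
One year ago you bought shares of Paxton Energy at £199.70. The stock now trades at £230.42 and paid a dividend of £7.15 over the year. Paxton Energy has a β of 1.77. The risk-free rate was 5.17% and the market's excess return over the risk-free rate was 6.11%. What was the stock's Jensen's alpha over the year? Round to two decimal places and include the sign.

Realised HPR = (P1 + D1 − P0) / P0 = (230.42 + 7.15 − 199.70) / 199.70 = 37.87 / 199.70 = 18.9634%
CAPM required = R_f + β·MRP = 5.17% + 1.77 × 6.11% = 15.9847%
α = realised − required = 18.9634% − 15.9847% = +2.98%

+2.98%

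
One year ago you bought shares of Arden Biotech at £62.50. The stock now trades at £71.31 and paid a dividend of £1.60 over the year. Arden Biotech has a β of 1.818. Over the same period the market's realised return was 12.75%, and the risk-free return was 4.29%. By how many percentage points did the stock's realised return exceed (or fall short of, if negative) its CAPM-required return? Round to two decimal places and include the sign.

-3.01%

Realised HPR = (P1 + D1 − P0) / P0 = (71.31 + 1.60 − 62.50) / 62.50 = 10.41 / 62.50 = 16.6560%
MRP = 12.75% − 4.29% = 8.46%
CAPM required = R_f + β·MRP = 4.29% + 1.818 × 8.46% = 19.67028%
α = realised − required = 16.6560% − 19.67028% = -3.01%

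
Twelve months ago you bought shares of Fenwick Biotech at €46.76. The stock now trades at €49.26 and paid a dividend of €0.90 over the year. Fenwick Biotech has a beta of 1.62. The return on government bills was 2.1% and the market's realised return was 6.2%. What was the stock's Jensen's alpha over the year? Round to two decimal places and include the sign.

-1.47%

Realised HPR = (P1 + D1 − P0) / P0 = (49.26 + 0.90 − 46.76) / 46.76 = 3.40 / 46.76 = 7.2712%
MRP = 6.2% − 2.1% = 4.10%
CAPM required = R_f + β·MRP = 2.1% + 1.62 × 4.1% = 8.7420%
α = realised − required = 7.2712% − 8.7420% = -1.47%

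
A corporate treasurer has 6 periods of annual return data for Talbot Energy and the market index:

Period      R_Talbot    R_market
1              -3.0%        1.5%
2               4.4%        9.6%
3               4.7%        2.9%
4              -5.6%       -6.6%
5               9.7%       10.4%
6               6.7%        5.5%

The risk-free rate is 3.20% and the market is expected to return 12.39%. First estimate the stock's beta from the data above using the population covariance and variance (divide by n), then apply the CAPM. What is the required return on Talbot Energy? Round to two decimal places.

Mean R_i = (-3.0 + 4.4 + 4.7 − 5.6 + 9.7 + 6.7) / 6 = 2.8167%
Mean R_m = (1.5 + 9.6 + 2.9 − 6.6 + 10.4 + 5.5) / 6 = 3.8833%
Σ(R_i − R̄_i)(R_m − R̄_m) = 160.4317  ⇒  Cov = 160.4317 / 6 = 26.7386
Σ(R_m − R̄_m)² = 194.3083  ⇒  Var(R_m) = 194.3083 / 6 = 32.3847
β = Cov / Var(R_m) = 26.7386 / 32.3847 = 0.8257
MRP = 12.39% − 3.20% = 9.19%
E(R) = R_f + β × MRP = 3.20% + 0.8257 × 9.19% = 10.79%

10.79%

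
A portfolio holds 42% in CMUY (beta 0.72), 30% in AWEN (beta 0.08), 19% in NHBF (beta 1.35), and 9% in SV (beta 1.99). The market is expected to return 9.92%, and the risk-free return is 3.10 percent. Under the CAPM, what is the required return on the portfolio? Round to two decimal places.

β_P = Σ w_i β_i = 0.42×0.72 + 0.30×0.08 + 0.19×1.35 + 0.09×1.99 = 0.7620
MRP = 9.92% − 3.10% = 6.82%
E(R_P) = R_f + β_P × MRP = 3.10% + 0.7620 × 6.82% = 8.30%

8.30%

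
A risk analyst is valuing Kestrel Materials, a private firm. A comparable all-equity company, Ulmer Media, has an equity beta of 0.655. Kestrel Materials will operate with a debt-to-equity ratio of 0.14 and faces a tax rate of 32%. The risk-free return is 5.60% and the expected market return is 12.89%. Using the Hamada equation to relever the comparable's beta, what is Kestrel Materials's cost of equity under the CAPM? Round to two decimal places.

10.83%

β_L = β_U × [1 + (1 − t)(D/E)] = 0.655 × [1 + (1 − 0.32) × 0.14]
    = 0.655 × [1 + 0.68 × 0.14] = 0.655 × 1.0952 = 0.7174
MRP = 12.89% − 5.60% = 7.29%
E(R) = R_f + β_L × MRP = 5.60% + 0.7174 × 7.29% = 10.83%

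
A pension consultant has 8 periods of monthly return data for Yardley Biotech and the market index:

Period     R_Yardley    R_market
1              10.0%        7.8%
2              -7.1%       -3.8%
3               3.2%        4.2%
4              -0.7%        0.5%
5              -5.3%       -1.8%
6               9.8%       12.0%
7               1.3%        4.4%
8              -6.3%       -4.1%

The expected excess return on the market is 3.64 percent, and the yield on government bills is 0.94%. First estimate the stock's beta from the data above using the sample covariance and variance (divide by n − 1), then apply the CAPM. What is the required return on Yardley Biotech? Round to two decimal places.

5.12%

Mean R_i = (10.0 − 7.1 + 3.2 − 0.7 − 5.3 + 9.8 + 1.3 − 6.3) / 8 = 0.6125%
Mean R_m = (7.8 − 3.8 + 4.2 + 0.5 − 1.8 + 12.0 + 4.4 − 4.1) / 8 = 2.4000%
Σ(R_i − R̄_i)(R_m − R̄_m) = 265.0000  ⇒  Cov = 265.0000 / 7 = 37.8571
Σ(R_m − R̄_m)² = 230.5000  ⇒  Var(R_m) = 230.5000 / 7 = 32.9286
β = Cov / Var(R_m) = 37.8571 / 32.9286 = 1.1497
E(R) = R_f + β × MRP = 0.94% + 1.1497 × 3.64% = 5.12%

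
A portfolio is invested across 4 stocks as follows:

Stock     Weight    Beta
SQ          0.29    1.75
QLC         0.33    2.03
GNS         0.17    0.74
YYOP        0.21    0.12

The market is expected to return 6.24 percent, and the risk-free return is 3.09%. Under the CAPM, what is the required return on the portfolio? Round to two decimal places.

7.27%

β_P = Σ w_i β_i = 0.29×1.75 + 0.33×2.03 + 0.17×0.74 + 0.21×0.12 = 1.3284
MRP = 6.24% − 3.09% = 3.15%
E(R_P) = R_f + β_P × MRP = 3.09% + 1.3284 × 3.15% = 7.27%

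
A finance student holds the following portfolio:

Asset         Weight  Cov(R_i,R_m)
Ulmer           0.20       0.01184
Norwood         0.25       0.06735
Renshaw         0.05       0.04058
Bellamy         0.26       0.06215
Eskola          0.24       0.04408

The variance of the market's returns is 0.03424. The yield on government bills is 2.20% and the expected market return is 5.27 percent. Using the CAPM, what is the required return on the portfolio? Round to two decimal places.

β_Ulmer = 0.01184 / 0.03424 = 0.3458
β_Norwood = 0.06735 / 0.03424 = 1.9670
β_Renshaw = 0.04058 / 0.03424 = 1.1852
β_Bellamy = 0.06215 / 0.03424 = 1.8151
β_Eskola = 0.04408 / 0.03424 = 1.2874
β_P = Σ w_i β_i = 0.20×0.3458 + 0.25×1.9670 + 0.05×1.1852 + 0.26×1.8151 + 0.24×1.2874 = 1.4011
MRP = 5.27% − 2.20% = 3.07%
E(R_P) = R_f + β_P × MRP = 2.20% + 1.4011 × 3.07% = 6.50%

6.50%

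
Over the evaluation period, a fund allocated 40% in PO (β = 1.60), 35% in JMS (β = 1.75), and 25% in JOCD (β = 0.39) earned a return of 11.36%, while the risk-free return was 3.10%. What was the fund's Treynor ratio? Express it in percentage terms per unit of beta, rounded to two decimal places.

6.12%

β_P = 0.40×1.60 + 0.35×1.75 + 0.25×0.39 = 1.3500
Treynor = (R_P − R_f) / β_P = (11.36% − 3.10%) / 1.3500 = 8.26% / 1.3500 = 6.12%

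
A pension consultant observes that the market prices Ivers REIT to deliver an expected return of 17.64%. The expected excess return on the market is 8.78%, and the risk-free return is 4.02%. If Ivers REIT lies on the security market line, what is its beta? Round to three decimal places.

β = (E(R) − R_f) / MRP = (17.64% − 4.02%) / 8.78% = 13.62% / 8.78% = 1.551

1.551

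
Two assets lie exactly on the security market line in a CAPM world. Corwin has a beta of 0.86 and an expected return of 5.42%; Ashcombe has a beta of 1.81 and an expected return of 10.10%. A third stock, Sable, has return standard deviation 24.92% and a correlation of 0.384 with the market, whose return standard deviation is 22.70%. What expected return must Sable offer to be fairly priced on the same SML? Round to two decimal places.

3.26%

MRP = (10.10% − 5.42%) / (1.81 − 0.86) = 4.9263%
R_f = 5.42% − 0.86 × 4.9263% = 1.1834%
β_Sable = ρ·σ_i/σ_m = 0.384 × 24.92 / 22.70 = 0.4216
E(R_Sable) = R_f + β × MRP = 1.1834% + 0.4216 × 4.9263% = 3.26%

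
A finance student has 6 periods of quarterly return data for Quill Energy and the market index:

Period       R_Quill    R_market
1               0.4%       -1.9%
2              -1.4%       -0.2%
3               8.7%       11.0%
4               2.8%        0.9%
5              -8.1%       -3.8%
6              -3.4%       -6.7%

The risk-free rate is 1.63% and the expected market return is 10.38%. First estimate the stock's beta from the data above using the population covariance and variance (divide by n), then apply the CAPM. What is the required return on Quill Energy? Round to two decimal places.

Mean R_i = (0.4 − 1.4 + 8.7 + 2.8 − 8.1 − 3.4) / 6 = -0.1667%
Mean R_m = (-1.9 − 0.2 + 11.0 + 0.9 − 3.8 − 6.7) / 6 = -0.1167%
Σ(R_i − R̄_i)(R_m − R̄_m) = 151.1833  ⇒  Cov = 151.1833 / 6 = 25.1972
Σ(R_m − R̄_m)² = 184.7083  ⇒  Var(R_m) = 184.7083 / 6 = 30.7847
β = Cov / Var(R_m) = 25.1972 / 30.7847 = 0.8185
MRP = 10.38% − 1.63% = 8.75%
E(R) = R_f + β × MRP = 1.63% + 0.8185 × 8.75% = 8.79%

8.79%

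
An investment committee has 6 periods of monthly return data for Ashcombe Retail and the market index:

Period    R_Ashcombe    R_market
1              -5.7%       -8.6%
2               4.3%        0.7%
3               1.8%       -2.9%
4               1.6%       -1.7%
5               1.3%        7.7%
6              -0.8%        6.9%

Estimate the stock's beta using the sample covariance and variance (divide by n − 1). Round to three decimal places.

Mean R_i = (-5.7 + 4.3 + 1.8 + 1.6 + 1.3 − 0.8) / 6 = 0.4167%
Mean R_m = (-8.6 + 0.7 − 2.9 − 1.7 + 7.7 + 6.9) / 6 = 0.3500%
Σ(R_i − R̄_i)(R_m − R̄_m) = 47.7050  ⇒  Cov = 47.7050 / 5 = 9.5410
Σ(R_m − R̄_m)² = 191.9150  ⇒  Var(R_m) = 191.9150 / 5 = 38.3830
β = Cov / Var(R_m) = 9.5410 / 38.3830 = 0.2486

0.249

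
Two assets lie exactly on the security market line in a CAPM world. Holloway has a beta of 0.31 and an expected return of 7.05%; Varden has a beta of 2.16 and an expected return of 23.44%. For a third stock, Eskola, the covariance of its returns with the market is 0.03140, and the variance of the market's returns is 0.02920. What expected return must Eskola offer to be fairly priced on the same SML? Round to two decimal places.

MRP = (23.44% − 7.05%) / (2.16 − 0.31) = 8.8595%
R_f = 7.05% − 0.31 × 8.8595% = 4.3036%
β_Eskola = Cov / Var(R_m) = 0.03140 / 0.02920 = 1.0753
E(R_Eskola) = R_f + β × MRP = 4.3036% + 1.0753 × 8.8595% = 13.83%

13.83%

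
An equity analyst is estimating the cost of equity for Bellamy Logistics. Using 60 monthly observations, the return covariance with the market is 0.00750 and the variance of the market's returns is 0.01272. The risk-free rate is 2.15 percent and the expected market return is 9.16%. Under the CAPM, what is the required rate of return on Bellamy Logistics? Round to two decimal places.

β = Cov(R_i, R_m) / Var(R_m) = 0.00750 / 0.01272 = 0.5896
MRP = 9.16% − 2.15% = 7.01%
E(R) = R_f + β × MRP = 2.15% + 0.5896 × 7.01% = 6.28%

6.28%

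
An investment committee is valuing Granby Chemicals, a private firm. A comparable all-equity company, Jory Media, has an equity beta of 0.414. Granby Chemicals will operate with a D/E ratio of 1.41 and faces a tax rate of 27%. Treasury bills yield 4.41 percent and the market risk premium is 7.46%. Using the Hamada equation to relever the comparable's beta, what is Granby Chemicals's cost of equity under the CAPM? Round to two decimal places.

10.68%

β_L = β_U × [1 + (1 − t)(D/E)] = 0.414 × [1 + (1 − 0.27) × 1.41]
    = 0.414 × [1 + 0.73 × 1.41] = 0.414 × 2.0293 = 0.8401
E(R) = R_f + β_L × MRP = 4.41% + 0.8401 × 7.46% = 10.68%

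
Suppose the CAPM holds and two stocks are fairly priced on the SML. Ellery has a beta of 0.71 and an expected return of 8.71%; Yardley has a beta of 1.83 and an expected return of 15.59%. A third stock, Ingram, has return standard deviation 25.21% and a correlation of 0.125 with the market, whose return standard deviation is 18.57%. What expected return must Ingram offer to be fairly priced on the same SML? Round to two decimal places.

MRP = (15.59% − 8.71%) / (1.83 − 0.71) = 6.1429%
R_f = 8.71% − 0.71 × 6.1429% = 4.3485%
β_Ingram = ρ·σ_i/σ_m = 0.125 × 25.21 / 18.57 = 0.1697
E(R_Ingram) = R_f + β × MRP = 4.3485% + 0.1697 × 6.1429% = 5.39%

5.39%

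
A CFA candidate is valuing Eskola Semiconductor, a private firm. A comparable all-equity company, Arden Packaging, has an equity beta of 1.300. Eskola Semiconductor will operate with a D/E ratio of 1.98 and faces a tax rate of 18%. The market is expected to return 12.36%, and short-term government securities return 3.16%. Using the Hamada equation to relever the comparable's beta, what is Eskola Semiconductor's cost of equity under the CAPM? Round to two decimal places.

34.54%

β_L = β_U × [1 + (1 − t)(D/E)] = 1.300 × [1 + (1 − 0.18) × 1.98]
    = 1.300 × [1 + 0.82 × 1.98] = 1.300 × 2.6236 = 3.4107
MRP = 12.36% − 3.16% = 9.20%
E(R) = R_f + β_L × MRP = 3.16% + 3.4107 × 9.20% = 34.54%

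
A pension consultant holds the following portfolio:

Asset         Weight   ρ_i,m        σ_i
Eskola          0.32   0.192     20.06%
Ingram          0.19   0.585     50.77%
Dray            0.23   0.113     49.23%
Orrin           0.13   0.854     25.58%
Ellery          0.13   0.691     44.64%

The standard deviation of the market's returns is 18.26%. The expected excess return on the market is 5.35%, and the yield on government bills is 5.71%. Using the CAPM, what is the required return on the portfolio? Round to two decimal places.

10.11%

β_Eskola = 0.192 × 20.06% / 18.26% = 0.2109
β_Ingram = 0.585 × 50.77% / 18.26% = 1.6265
β_Dray = 0.113 × 49.23% / 18.26% = 0.3047
β_Orrin = 0.854 × 25.58% / 18.26% = 1.1963
β_Ellery = 0.691 × 44.64% / 18.26% = 1.6893
β_P = Σ w_i β_i = 0.32×0.2109 + 0.19×1.6265 + 0.23×0.3047 + 0.13×1.1963 + 0.13×1.6893 = 0.8217
E(R_P) = R_f + β_P × MRP = 5.71% + 0.8217 × 5.35% = 10.11%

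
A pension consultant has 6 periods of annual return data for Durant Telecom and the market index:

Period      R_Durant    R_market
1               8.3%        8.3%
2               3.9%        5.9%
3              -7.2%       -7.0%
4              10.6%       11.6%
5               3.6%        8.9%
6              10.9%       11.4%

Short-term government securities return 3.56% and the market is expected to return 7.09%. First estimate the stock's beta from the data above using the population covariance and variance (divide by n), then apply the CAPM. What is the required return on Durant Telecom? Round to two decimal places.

6.85%

Mean R_i = (8.3 + 3.9 − 7.2 + 10.6 + 3.6 + 10.9) / 6 = 5.0167%
Mean R_m = (8.3 + 5.9 − 7.0 + 11.6 + 8.9 + 11.4) / 6 = 6.5167%
Σ(R_i − R̄_i)(R_m − R̄_m) = 225.4083  ⇒  Cov = 225.4083 / 6 = 37.5681
Σ(R_m − R̄_m)² = 241.6283  ⇒  Var(R_m) = 241.6283 / 6 = 40.2714
β = Cov / Var(R_m) = 37.5681 / 40.2714 = 0.9329
MRP = 7.09% − 3.56% = 3.53%
E(R) = R_f + β × MRP = 3.56% + 0.9329 × 3.53% = 6.85%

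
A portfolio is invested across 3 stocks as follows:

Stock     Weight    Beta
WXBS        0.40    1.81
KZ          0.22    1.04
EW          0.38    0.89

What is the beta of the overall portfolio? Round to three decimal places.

β_P = Σ w_i β_i = 0.40×1.81 + 0.22×1.04 + 0.38×0.89 = 1.2910

1.291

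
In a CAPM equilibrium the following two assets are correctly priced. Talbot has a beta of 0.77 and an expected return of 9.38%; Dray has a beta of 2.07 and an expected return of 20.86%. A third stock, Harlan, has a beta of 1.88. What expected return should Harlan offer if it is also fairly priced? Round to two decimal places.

19.18%

MRP (SML slope) = (20.86% − 9.38%) / (2.07 − 0.77) = 11.48% / 1.30 = 8.8308%
R_f (intercept) = 9.38% − 0.77 × 8.8308% = 2.5803%
E(R_Harlan) = R_f + β × MRP = 2.5803% + 1.88 × 8.8308% = 19.18%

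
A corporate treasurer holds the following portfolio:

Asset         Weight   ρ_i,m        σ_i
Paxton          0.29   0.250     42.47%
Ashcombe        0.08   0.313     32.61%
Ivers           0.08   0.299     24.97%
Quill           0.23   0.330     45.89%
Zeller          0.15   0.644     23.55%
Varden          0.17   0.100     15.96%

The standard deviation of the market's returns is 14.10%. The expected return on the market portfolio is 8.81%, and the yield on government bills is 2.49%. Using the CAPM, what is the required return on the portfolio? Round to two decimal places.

β_Paxton = 0.250 × 42.47% / 14.10% = 0.7530
β_Ashcombe = 0.313 × 32.61% / 14.10% = 0.7239
β_Ivers = 0.299 × 24.97% / 14.10% = 0.5295
β_Quill = 0.330 × 45.89% / 14.10% = 1.0740
β_Zeller = 0.644 × 23.55% / 14.10% = 1.0756
β_Varden = 0.100 × 15.96% / 14.10% = 0.1132
β_P = Σ w_i β_i = 0.29×0.7530 + 0.08×0.7239 + 0.08×0.5295 + 0.23×1.0740 + 0.15×1.0756 + 0.17×0.1132 = 0.7462
MRP = 8.81% − 2.49% = 6.32%
E(R_P) = R_f + β_P × MRP = 2.49% + 0.7462 × 6.32% = 7.21%

7.21%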